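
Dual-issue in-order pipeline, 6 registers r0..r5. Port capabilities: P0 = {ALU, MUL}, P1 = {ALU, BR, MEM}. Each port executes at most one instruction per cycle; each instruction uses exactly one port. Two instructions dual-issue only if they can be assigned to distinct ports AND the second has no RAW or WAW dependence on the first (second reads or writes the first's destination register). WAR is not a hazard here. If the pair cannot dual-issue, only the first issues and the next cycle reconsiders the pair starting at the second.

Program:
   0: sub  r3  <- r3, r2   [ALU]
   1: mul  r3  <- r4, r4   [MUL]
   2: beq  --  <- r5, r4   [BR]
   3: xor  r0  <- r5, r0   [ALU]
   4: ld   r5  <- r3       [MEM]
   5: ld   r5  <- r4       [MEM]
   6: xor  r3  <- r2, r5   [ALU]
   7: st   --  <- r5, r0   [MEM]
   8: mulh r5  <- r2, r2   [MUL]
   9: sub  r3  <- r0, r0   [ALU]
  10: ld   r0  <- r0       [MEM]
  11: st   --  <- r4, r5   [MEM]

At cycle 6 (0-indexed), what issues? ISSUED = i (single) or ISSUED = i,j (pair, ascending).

ISSUED = 10

  cy0 -> i0 (sub) WAW r3
  cy1 -> i1/i2 (mul;beq) dual
  cy2 -> i3/i4 (xor;ld) dual
  cy3 -> i5 (ld) RAW r5
  cy4 -> i6/i7 (xor;st) dual
  cy5 -> i8/i9 (mulh;sub) dual
  cy6 -> i10 (ld) no-port MEM/MEM
  cy7 -> i11 (st) tail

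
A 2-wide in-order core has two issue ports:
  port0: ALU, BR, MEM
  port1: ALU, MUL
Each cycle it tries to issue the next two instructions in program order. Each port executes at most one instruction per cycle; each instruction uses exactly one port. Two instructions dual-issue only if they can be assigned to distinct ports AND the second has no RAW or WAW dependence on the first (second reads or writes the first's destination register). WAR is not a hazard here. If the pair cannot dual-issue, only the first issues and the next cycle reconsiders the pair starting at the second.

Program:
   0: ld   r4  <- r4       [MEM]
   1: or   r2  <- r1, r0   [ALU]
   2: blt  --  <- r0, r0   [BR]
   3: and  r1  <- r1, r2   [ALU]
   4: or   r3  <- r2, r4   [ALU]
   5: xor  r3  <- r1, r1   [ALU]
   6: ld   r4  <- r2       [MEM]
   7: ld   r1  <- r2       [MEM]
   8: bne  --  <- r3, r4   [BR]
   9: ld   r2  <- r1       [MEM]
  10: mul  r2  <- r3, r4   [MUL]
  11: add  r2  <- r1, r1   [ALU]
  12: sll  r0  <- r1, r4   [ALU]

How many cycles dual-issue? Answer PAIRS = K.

PAIRS = 4

[0] i0/i1  ld;or  -- pair
[1] i2/i3  blt;and  -- pair
[2] i4  or  -- WAW r3
[3] i5/i6  xor;ld  -- pair
[4] i7  ld  -- no-port MEM/BR
[5] i8  bne  -- no-port BR/MEM
[6] i9  ld  -- WAW r2
[7] i10  mul  -- WAW r2
[8] i11/i12  add;sll  -- pair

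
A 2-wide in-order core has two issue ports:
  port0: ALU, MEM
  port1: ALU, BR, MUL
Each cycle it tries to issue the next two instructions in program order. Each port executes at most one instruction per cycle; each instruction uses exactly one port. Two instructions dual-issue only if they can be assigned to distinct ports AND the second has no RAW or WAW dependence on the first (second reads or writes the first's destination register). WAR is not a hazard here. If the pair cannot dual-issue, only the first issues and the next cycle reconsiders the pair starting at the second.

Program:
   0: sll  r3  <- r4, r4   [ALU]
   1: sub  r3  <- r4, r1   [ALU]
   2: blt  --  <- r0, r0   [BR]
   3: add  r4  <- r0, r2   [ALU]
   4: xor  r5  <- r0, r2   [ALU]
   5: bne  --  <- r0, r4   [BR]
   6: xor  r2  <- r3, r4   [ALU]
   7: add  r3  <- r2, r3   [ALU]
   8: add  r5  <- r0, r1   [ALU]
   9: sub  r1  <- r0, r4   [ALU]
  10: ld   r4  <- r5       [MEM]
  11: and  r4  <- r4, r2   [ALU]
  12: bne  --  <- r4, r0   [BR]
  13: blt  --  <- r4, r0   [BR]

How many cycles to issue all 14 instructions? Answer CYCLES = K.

CYCLES = 9

  cy0 -> i0 (sll.ALU) WAW r3
  cy1 -> i1,i2 (sub.ALU+blt.BR) dual
  cy2 -> i3,i4 (add.ALU+xor.ALU) dual
  cy3 -> i5,i6 (bne.BR+xor.ALU) dual
  cy4 -> i7,i8 (add.ALU+add.ALU) dual
  cy5 -> i9,i10 (sub.ALU+ld.MEM) dual
  cy6 -> i11 (and.ALU) RAW r4
  cy7 -> i12 (bne.BR) no-port BR/BR
  cy8 -> i13 (blt.BR) tail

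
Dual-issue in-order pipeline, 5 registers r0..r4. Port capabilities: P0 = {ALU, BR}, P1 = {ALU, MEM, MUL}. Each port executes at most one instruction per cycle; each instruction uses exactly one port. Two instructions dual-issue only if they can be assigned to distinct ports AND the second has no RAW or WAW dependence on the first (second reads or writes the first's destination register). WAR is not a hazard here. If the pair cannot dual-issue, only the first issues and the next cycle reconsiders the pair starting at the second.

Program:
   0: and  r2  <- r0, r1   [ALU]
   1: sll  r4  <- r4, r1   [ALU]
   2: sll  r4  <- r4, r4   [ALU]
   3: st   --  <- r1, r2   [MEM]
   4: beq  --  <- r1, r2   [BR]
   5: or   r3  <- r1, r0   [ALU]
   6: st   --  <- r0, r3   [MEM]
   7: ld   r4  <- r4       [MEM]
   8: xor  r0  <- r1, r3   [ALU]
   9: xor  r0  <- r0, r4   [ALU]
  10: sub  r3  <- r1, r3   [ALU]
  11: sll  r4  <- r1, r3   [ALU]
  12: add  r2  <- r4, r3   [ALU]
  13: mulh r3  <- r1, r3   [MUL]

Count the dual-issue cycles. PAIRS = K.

PAIRS = 6

[0] i0&i1  and/sll  -- 2-wide
[1] i2&i3  sll/st  -- 2-wide
[2] i4&i5  beq/or  -- 2-wide
[3] i6  st  -- no-port MEM/MEM
[4] i7&i8  ld/xor  -- 2-wide
[5] i9&i10  xor/sub  -- 2-wide
[6] i11  sll  -- RAW r4
[7] i12&i13  add/mulh  -- 2-wide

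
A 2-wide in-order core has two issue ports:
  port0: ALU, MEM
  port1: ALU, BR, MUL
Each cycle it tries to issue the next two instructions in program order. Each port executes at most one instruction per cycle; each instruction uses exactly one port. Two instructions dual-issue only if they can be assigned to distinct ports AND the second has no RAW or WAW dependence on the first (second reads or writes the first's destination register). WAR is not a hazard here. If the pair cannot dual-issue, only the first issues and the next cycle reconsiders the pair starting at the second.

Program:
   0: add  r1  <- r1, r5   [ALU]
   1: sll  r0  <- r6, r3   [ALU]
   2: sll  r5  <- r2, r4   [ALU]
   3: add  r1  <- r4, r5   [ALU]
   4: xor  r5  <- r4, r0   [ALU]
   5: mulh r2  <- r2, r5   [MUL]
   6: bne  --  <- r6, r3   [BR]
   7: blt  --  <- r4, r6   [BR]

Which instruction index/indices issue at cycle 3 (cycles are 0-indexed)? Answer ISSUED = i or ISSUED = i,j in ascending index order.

  cy0 -> i0+i1 (add.ALU;sll.ALU) 2-wide
  cy1 -> i2 (sll.ALU) RAW r5
  cy2 -> i3+i4 (add.ALU;xor.ALU) 2-wide
  cy3 -> i5 (mulh.MUL) no-port MUL/BR
  cy4 -> i6 (bne.BR) no-port BR/BR
  cy5 -> i7 (blt.BR) tail

ISSUED = 5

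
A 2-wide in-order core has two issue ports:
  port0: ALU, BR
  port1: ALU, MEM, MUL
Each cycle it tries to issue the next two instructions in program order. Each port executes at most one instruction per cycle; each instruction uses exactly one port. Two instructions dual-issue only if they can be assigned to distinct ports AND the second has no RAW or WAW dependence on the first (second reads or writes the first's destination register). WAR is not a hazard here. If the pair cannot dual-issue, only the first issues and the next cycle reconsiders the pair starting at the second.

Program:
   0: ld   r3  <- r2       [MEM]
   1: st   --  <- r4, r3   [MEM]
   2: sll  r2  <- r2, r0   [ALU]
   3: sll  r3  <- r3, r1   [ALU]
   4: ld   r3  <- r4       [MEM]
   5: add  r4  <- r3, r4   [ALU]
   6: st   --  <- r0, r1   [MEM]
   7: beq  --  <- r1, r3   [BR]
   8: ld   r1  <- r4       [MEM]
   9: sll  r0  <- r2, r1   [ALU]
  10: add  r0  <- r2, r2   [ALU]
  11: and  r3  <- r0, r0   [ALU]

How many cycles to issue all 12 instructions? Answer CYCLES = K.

CYCLES = 9

[0] i0  ld.MEM  -- no-port MEM/MEM
[1] i1&i2  st.MEM+sll.ALU  -- 2-wide
[2] i3  sll.ALU  -- WAW r3
[3] i4  ld.MEM  -- RAW r3
[4] i5&i6  add.ALU+st.MEM  -- 2-wide
[5] i7&i8  beq.BR+ld.MEM  -- 2-wide
[6] i9  sll.ALU  -- WAW r0
[7] i10  add.ALU  -- RAW r0
[8] i11  and.ALU  -- tail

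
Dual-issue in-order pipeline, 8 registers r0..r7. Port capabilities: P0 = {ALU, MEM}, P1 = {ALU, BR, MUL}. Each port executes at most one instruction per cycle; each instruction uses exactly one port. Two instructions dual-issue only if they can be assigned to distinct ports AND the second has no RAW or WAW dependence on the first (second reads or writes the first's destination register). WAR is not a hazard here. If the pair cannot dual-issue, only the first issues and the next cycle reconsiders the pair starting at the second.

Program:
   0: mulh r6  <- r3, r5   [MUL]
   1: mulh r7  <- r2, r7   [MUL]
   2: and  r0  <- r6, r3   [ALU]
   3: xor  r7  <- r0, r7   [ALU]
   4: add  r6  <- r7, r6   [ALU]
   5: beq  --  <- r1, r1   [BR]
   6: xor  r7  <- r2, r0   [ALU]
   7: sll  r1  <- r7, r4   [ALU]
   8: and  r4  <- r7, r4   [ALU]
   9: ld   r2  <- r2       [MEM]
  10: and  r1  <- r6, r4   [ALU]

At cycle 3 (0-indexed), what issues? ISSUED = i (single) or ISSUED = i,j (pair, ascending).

ISSUED = 4,5

c0: i0 mulh  no-port MUL/MUL
c1: i1/i2 mulh and  dual
c2: i3 xor  RAW r7
c3: i4/i5 add beq  dual
c4: i6 xor  RAW r7
c5: i7/i8 sll and  dual
c6: i9/i10 ld and  dual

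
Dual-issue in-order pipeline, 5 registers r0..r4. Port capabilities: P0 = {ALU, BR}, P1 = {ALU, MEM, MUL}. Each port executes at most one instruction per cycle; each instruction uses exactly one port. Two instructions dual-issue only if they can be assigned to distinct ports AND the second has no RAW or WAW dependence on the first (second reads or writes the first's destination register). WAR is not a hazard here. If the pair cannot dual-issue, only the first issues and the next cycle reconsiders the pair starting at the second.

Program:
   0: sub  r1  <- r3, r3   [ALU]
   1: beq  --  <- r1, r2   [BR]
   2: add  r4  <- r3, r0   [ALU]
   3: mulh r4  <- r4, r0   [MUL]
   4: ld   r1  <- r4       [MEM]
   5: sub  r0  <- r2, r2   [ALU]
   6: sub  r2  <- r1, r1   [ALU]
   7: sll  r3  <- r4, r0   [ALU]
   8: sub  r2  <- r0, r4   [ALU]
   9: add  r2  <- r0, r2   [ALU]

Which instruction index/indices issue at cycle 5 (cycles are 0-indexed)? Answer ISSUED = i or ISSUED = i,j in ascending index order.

ISSUED = 8

[0] i0  sub.ALU  -- RAW r1
[1] i1,i2  beq.BR add.ALU  -- dual
[2] i3  mulh.MUL  -- no-port MUL/MEM
[3] i4,i5  ld.MEM sub.ALU  -- dual
[4] i6,i7  sub.ALU sll.ALU  -- dual
[5] i8  sub.ALU  -- RAW+WAW r2
[6] i9  add.ALU  -- tail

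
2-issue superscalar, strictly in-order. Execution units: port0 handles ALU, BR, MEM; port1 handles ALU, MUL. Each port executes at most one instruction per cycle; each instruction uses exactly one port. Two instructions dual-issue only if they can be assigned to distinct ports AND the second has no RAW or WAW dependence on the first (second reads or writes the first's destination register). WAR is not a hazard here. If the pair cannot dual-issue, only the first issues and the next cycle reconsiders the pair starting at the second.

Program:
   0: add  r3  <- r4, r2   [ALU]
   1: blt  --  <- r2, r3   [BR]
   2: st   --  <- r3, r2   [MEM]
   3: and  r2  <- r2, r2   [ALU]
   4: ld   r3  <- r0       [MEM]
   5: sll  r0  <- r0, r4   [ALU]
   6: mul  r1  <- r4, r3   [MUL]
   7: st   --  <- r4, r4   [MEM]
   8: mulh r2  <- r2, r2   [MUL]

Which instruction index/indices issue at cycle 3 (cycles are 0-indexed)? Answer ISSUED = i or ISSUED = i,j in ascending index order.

[0] i0  add  -- RAW r3
[1] i1  blt  -- no-port BR/MEM
[2] i2,i3  st;and  -- dual
[3] i4,i5  ld;sll  -- dual
[4] i6,i7  mul;st  -- dual
[5] i8  mulh  -- tail

ISSUED = 4,5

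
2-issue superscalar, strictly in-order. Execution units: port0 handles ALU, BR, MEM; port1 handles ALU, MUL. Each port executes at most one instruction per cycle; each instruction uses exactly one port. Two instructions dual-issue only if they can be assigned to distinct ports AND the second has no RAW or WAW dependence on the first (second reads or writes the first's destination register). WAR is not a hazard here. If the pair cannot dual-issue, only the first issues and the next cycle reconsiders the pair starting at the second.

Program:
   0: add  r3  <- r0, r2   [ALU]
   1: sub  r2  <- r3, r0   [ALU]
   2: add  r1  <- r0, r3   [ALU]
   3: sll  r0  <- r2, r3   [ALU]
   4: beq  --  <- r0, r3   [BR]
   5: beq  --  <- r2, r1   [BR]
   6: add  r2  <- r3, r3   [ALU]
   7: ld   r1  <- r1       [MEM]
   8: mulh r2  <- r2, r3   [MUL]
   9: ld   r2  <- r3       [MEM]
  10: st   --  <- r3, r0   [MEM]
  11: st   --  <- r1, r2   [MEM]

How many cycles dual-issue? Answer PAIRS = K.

t=0 i0:add.ALU ; RAW r3
t=1 i1/i2:sub.ALU+add.ALU ; 2-wide
t=2 i3:sll.ALU ; RAW r0
t=3 i4:beq.BR ; no-port BR/BR
t=4 i5/i6:beq.BR+add.ALU ; 2-wide
t=5 i7/i8:ld.MEM+mulh.MUL ; 2-wide
t=6 i9:ld.MEM ; no-port MEM/MEM
t=7 i10:st.MEM ; no-port MEM/MEM
t=8 i11:st.MEM ; tail

PAIRS = 3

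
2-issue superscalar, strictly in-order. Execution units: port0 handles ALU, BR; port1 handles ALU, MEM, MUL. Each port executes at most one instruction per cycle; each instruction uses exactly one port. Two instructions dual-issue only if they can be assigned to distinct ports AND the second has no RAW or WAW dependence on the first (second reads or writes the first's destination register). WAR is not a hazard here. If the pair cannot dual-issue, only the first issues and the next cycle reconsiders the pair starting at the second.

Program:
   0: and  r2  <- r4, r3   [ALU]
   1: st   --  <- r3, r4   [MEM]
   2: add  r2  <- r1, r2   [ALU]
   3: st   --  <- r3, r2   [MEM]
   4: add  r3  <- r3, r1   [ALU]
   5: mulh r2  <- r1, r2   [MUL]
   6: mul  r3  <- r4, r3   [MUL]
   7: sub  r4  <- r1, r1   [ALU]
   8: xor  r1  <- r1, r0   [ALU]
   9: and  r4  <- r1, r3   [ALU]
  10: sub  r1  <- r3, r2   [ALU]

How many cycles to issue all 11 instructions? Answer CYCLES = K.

CYCLES = 7

[0] i0,i1  and.ALU+st.MEM  -- pair
[1] i2  add.ALU  -- RAW r2
[2] i3,i4  st.MEM+add.ALU  -- pair
[3] i5  mulh.MUL  -- no-port MUL/MUL
[4] i6,i7  mul.MUL+sub.ALU  -- pair
[5] i8  xor.ALU  -- RAW r1
[6] i9,i10  and.ALU+sub.ALU  -- pair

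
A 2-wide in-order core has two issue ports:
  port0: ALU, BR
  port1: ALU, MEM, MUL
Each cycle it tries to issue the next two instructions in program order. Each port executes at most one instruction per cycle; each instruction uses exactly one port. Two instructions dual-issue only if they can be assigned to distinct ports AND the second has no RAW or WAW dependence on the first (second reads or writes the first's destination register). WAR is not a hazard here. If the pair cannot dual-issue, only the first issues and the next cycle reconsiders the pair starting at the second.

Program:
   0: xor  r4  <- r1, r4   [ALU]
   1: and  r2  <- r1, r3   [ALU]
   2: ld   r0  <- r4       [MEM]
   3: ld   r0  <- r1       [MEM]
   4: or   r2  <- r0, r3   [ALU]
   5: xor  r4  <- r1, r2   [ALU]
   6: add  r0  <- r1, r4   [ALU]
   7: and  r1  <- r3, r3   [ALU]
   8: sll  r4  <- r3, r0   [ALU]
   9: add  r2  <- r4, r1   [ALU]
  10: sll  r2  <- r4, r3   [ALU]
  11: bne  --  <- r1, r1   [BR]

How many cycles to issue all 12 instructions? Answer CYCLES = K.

CYCLES = 9

0. xor+and @i0/i1  | dual
1. ld @i2  | no-port MEM/MEM
2. ld @i3  | RAW r0
3. or @i4  | RAW r2
4. xor @i5  | RAW r4
5. add+and @i6/i7  | dual
6. sll @i8  | RAW r4
7. add @i9  | WAW r2
8. sll+bne @i10/i11  | dual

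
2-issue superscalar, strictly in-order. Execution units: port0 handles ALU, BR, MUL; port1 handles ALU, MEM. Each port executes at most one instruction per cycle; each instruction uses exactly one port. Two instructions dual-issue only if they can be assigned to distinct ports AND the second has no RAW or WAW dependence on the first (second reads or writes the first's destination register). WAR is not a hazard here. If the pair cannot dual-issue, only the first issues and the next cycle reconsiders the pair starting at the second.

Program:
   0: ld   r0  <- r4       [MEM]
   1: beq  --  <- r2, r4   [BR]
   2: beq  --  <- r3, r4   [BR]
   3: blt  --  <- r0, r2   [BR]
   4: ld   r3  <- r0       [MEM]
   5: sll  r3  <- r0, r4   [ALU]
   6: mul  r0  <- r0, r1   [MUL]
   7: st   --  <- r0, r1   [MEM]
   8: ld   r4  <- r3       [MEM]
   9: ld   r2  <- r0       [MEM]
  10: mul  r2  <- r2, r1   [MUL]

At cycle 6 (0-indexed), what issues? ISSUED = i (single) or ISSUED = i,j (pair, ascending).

  cy0 -> i0/i1 (ld+beq) dual
  cy1 -> i2 (beq) no-port BR/BR
  cy2 -> i3/i4 (blt+ld) dual
  cy3 -> i5/i6 (sll+mul) dual
  cy4 -> i7 (st) no-port MEM/MEM
  cy5 -> i8 (ld) no-port MEM/MEM
  cy6 -> i9 (ld) RAW+WAW r2
  cy7 -> i10 (mul) tail

ISSUED = 9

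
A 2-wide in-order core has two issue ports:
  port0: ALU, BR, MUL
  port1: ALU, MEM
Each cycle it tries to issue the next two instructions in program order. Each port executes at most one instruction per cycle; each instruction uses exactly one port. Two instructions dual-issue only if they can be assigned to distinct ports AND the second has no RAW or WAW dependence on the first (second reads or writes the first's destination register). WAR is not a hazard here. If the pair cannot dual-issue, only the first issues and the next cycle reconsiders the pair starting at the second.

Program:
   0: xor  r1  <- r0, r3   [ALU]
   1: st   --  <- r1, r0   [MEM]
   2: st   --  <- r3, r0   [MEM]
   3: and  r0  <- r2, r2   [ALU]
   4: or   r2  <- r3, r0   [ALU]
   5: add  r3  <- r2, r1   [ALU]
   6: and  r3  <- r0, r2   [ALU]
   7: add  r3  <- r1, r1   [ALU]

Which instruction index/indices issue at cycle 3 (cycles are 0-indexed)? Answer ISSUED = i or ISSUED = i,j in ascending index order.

ISSUED = 4

#0 head=0: xor.ALU i0 RAW r1
#1 head=1: st.MEM i1 no-port MEM/MEM
#2 head=2: st.MEM/and.ALU i2&i3 2-wide
#3 head=4: or.ALU i4 RAW r2
#4 head=5: add.ALU i5 WAW r3
#5 head=6: and.ALU i6 WAW r3
#6 head=7: add.ALU i7 tail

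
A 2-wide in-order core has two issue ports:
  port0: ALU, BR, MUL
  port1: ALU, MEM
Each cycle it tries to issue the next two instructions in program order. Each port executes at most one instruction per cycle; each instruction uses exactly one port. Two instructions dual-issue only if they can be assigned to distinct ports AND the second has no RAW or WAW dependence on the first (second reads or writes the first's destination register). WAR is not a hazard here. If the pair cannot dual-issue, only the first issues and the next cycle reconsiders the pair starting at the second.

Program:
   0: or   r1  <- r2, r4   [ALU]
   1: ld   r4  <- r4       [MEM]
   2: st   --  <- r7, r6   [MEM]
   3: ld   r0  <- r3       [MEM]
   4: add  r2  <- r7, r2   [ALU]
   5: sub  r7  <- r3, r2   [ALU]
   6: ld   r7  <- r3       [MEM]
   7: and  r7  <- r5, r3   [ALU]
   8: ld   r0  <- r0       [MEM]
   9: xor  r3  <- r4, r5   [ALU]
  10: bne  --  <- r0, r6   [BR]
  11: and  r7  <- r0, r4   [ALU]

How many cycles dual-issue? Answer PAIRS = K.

c0: i0/i1 or.ALU;ld.MEM  pair
c1: i2 st.MEM  no-port MEM/MEM
c2: i3/i4 ld.MEM;add.ALU  pair
c3: i5 sub.ALU  WAW r7
c4: i6 ld.MEM  WAW r7
c5: i7/i8 and.ALU;ld.MEM  pair
c6: i9/i10 xor.ALU;bne.BR  pair
c7: i11 and.ALU  tail

PAIRS = 4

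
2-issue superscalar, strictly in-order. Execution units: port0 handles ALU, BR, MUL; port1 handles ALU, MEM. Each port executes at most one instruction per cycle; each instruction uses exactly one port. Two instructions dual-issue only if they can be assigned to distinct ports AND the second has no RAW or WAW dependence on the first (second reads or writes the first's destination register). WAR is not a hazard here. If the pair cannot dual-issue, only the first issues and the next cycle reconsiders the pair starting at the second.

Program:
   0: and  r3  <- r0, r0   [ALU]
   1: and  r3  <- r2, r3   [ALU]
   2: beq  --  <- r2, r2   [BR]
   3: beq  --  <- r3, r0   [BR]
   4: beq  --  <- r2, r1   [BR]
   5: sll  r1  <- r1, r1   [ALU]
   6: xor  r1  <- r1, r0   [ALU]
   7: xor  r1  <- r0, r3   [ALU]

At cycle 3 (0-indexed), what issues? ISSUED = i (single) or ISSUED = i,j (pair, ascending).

ISSUED = 4,5

  cy0 -> i0 (and.ALU) RAW+WAW r3
  cy1 -> i1+i2 (and.ALU+beq.BR) pair
  cy2 -> i3 (beq.BR) no-port BR/BR
  cy3 -> i4+i5 (beq.BR+sll.ALU) pair
  cy4 -> i6 (xor.ALU) WAW r1
  cy5 -> i7 (xor.ALU) tail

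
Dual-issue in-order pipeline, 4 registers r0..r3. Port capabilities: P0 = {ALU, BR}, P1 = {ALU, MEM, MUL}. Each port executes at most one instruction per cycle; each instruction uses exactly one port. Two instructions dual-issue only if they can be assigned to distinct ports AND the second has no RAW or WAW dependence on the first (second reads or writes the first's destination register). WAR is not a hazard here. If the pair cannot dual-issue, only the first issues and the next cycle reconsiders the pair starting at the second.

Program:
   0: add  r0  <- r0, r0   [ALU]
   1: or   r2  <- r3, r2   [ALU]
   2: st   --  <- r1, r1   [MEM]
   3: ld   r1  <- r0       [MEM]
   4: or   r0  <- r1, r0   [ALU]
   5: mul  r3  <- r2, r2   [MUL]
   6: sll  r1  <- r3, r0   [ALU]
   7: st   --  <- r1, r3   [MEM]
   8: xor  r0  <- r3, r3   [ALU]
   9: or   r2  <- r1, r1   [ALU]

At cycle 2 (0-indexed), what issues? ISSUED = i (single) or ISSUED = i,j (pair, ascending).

c0: i0,i1 add/or  dual
c1: i2 st  no-port MEM/MEM
c2: i3 ld  RAW r1
c3: i4,i5 or/mul  dual
c4: i6 sll  RAW r1
c5: i7,i8 st/xor  dual
c6: i9 or  tail

ISSUED = 3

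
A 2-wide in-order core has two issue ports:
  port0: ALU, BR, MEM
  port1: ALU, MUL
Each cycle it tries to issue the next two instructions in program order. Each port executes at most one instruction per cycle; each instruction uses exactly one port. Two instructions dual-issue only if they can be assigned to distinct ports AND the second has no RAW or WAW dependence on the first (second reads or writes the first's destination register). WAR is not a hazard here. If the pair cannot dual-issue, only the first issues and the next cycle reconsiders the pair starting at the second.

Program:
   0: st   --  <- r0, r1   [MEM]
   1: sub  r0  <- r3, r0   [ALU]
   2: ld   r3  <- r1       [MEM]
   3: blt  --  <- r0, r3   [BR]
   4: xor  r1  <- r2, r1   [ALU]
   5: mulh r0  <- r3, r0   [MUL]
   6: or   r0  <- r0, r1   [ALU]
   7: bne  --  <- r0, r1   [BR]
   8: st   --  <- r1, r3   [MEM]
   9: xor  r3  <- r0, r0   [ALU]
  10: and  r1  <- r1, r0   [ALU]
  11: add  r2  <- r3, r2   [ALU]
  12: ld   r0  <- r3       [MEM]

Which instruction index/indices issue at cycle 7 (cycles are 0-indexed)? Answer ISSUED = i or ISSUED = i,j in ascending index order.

ISSUED = 10,11

  cy0 -> i0,i1 (st/sub) pair
  cy1 -> i2 (ld) no-port MEM/BR
  cy2 -> i3,i4 (blt/xor) pair
  cy3 -> i5 (mulh) RAW+WAW r0
  cy4 -> i6 (or) RAW r0
  cy5 -> i7 (bne) no-port BR/MEM
  cy6 -> i8,i9 (st/xor) pair
  cy7 -> i10,i11 (and/add) pair
  cy8 -> i12 (ld) tail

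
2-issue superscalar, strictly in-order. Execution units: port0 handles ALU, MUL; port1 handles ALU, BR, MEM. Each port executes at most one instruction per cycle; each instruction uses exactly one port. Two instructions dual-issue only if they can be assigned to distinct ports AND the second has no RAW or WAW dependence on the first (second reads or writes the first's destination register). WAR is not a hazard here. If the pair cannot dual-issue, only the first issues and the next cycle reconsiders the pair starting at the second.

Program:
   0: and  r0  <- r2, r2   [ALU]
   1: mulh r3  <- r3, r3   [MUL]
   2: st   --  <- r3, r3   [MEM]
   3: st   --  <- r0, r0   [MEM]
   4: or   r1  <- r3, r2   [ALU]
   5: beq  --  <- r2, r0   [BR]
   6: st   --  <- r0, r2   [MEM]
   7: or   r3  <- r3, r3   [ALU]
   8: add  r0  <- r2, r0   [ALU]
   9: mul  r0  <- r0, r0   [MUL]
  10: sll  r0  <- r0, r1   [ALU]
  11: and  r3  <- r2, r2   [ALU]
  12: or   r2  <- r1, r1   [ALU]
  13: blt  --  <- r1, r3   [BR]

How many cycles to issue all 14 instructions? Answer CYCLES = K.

c0: i0&i1 and;mulh  2-wide
c1: i2 st  no-port MEM/MEM
c2: i3&i4 st;or  2-wide
c3: i5 beq  no-port BR/MEM
c4: i6&i7 st;or  2-wide
c5: i8 add  RAW+WAW r0
c6: i9 mul  RAW+WAW r0
c7: i10&i11 sll;and  2-wide
c8: i12&i13 or;blt  2-wide

CYCLES = 9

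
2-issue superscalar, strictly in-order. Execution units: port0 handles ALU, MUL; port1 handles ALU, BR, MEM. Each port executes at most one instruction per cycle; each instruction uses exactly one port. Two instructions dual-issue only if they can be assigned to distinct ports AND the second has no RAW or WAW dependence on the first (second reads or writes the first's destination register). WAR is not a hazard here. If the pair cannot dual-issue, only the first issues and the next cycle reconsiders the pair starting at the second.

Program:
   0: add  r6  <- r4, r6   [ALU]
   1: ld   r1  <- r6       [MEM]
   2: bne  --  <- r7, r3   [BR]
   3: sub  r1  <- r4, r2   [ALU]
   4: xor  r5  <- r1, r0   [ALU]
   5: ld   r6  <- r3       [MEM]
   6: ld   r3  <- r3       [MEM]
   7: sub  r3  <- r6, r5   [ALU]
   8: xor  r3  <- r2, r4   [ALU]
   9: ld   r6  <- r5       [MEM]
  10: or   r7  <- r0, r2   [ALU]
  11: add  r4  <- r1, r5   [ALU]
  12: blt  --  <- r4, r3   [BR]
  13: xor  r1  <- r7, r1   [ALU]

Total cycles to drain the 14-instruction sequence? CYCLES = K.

  cy0 -> i0 (add.ALU) RAW r6
  cy1 -> i1 (ld.MEM) no-port MEM/BR
  cy2 -> i2+i3 (bne.BR+sub.ALU) dual
  cy3 -> i4+i5 (xor.ALU+ld.MEM) dual
  cy4 -> i6 (ld.MEM) WAW r3
  cy5 -> i7 (sub.ALU) WAW r3
  cy6 -> i8+i9 (xor.ALU+ld.MEM) dual
  cy7 -> i10+i11 (or.ALU+add.ALU) dual
  cy8 -> i12+i13 (blt.BR+xor.ALU) dual

CYCLES = 9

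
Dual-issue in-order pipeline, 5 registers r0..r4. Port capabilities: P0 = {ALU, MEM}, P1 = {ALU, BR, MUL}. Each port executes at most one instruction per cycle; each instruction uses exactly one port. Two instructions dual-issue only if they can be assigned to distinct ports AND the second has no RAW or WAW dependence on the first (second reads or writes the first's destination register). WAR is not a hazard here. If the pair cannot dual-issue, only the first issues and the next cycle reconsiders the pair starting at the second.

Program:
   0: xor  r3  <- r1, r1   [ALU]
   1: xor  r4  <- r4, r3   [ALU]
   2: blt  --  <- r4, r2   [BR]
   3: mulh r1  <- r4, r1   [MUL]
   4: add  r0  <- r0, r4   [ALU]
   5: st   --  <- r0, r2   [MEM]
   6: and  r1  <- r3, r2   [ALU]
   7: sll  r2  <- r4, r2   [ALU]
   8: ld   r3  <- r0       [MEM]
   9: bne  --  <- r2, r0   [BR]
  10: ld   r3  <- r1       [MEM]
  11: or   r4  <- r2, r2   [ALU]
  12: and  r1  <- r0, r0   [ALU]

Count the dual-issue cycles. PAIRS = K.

PAIRS = 5

  cy0 -> i0 (xor) RAW r3
  cy1 -> i1 (xor) RAW r4
  cy2 -> i2 (blt) no-port BR/MUL
  cy3 -> i3,i4 (mulh/add) 2-wide
  cy4 -> i5,i6 (st/and) 2-wide
  cy5 -> i7,i8 (sll/ld) 2-wide
  cy6 -> i9,i10 (bne/ld) 2-wide
  cy7 -> i11,i12 (or/and) 2-wide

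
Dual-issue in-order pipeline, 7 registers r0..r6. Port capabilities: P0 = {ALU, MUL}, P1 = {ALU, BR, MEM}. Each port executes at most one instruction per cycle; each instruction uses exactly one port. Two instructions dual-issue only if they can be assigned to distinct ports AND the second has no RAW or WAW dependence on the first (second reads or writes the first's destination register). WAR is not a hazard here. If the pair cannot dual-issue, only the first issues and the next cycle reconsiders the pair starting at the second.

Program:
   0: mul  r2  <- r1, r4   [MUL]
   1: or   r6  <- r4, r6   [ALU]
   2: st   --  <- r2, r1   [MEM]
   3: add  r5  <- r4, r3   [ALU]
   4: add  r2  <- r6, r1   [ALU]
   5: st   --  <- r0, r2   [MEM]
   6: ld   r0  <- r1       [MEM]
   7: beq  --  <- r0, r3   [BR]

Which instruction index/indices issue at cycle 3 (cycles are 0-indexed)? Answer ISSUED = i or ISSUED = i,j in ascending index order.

ISSUED = 5

#0 head=0: mul.MUL or.ALU i0,i1 pair
#1 head=2: st.MEM add.ALU i2,i3 pair
#2 head=4: add.ALU i4 RAW r2
#3 head=5: st.MEM i5 no-port MEM/MEM
#4 head=6: ld.MEM i6 no-port MEM/BR
#5 head=7: beq.BR i7 tail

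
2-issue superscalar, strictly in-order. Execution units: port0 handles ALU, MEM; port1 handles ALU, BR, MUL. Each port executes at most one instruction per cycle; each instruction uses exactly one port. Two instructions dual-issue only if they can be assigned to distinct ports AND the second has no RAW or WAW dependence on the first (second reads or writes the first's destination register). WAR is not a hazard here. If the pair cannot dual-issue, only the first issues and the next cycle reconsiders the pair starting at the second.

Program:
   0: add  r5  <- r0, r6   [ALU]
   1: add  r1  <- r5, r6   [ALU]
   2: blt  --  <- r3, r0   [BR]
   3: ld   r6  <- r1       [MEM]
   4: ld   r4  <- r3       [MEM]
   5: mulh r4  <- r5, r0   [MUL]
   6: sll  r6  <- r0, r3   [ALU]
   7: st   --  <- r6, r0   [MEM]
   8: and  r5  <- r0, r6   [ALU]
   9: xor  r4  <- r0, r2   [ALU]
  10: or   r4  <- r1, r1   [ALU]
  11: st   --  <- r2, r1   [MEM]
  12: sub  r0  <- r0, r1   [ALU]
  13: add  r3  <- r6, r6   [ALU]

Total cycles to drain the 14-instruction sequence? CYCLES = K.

CYCLES = 9

c0: i0 add  RAW r5
c1: i1+i2 add blt  dual
c2: i3 ld  no-port MEM/MEM
c3: i4 ld  WAW r4
c4: i5+i6 mulh sll  dual
c5: i7+i8 st and  dual
c6: i9 xor  WAW r4
c7: i10+i11 or st  dual
c8: i12+i13 sub add  dual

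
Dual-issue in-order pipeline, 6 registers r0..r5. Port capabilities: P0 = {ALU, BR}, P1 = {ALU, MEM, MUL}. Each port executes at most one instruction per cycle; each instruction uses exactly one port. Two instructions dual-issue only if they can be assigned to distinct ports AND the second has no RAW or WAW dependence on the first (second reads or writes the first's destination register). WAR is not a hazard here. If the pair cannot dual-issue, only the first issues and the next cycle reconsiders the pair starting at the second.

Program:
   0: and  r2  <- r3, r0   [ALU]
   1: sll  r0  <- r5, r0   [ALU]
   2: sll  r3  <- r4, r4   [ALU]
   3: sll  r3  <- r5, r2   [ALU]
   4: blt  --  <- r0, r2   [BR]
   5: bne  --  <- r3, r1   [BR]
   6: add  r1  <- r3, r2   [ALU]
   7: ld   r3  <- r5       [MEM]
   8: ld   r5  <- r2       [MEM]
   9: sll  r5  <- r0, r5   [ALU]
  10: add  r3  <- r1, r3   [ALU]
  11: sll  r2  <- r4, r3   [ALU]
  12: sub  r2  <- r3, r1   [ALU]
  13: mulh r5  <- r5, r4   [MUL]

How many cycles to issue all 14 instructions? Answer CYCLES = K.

0. and.ALU/sll.ALU @i0,i1  | dual
1. sll.ALU @i2  | WAW r3
2. sll.ALU/blt.BR @i3,i4  | dual
3. bne.BR/add.ALU @i5,i6  | dual
4. ld.MEM @i7  | no-port MEM/MEM
5. ld.MEM @i8  | RAW+WAW r5
6. sll.ALU/add.ALU @i9,i10  | dual
7. sll.ALU @i11  | WAW r2
8. sub.ALU/mulh.MUL @i12,i13  | dual

CYCLES = 9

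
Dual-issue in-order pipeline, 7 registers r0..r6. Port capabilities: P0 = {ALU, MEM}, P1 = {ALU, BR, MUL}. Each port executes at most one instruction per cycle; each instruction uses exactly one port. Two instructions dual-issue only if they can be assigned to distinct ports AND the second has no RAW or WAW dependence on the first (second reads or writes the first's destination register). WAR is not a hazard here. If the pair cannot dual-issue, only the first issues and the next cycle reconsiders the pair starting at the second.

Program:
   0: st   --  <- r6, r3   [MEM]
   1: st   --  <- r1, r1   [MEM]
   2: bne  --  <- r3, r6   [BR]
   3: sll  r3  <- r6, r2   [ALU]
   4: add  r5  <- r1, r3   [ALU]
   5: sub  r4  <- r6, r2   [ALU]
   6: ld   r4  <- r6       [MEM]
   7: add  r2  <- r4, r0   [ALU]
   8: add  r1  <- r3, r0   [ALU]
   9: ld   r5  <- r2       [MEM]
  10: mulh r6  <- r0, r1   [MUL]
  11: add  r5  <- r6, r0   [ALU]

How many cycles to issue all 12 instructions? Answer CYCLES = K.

CYCLES = 8

t=0 i0:st.MEM ; no-port MEM/MEM
t=1 i1&i2:st.MEM bne.BR ; pair
t=2 i3:sll.ALU ; RAW r3
t=3 i4&i5:add.ALU sub.ALU ; pair
t=4 i6:ld.MEM ; RAW r4
t=5 i7&i8:add.ALU add.ALU ; pair
t=6 i9&i10:ld.MEM mulh.MUL ; pair
t=7 i11:add.ALU ; tail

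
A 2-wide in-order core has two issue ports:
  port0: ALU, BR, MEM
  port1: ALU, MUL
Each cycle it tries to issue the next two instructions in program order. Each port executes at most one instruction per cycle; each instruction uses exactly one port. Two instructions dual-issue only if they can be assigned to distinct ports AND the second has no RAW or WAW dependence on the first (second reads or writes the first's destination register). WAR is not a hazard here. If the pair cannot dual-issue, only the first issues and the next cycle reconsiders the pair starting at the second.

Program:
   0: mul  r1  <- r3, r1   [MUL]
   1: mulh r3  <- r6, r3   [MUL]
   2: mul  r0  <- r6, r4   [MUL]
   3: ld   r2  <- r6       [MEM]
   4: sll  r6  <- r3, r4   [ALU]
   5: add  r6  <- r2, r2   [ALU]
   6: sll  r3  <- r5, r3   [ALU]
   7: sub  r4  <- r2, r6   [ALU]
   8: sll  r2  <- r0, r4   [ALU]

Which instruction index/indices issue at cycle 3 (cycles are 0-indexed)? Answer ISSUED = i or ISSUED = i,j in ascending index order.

#0 head=0: mul.MUL i0 no-port MUL/MUL
#1 head=1: mulh.MUL i1 no-port MUL/MUL
#2 head=2: mul.MUL ld.MEM i2+i3 dual
#3 head=4: sll.ALU i4 WAW r6
#4 head=5: add.ALU sll.ALU i5+i6 dual
#5 head=7: sub.ALU i7 RAW r4
#6 head=8: sll.ALU i8 tail

ISSUED = 4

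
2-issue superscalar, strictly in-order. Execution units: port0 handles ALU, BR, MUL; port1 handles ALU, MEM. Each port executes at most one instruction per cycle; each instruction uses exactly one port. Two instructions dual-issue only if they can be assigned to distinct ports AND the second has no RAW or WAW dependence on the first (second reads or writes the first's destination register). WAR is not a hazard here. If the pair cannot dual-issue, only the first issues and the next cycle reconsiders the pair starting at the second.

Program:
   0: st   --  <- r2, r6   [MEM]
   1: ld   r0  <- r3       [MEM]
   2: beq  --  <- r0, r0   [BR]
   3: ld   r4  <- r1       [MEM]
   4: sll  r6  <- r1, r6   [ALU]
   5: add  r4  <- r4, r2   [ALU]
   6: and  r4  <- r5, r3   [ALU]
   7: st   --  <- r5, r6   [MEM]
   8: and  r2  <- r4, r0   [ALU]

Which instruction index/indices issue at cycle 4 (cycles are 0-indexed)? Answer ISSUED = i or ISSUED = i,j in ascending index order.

c0: i0 st.MEM  no-port MEM/MEM
c1: i1 ld.MEM  RAW r0
c2: i2&i3 beq.BR+ld.MEM  dual
c3: i4&i5 sll.ALU+add.ALU  dual
c4: i6&i7 and.ALU+st.MEM  dual
c5: i8 and.ALU  tail

ISSUED = 6,7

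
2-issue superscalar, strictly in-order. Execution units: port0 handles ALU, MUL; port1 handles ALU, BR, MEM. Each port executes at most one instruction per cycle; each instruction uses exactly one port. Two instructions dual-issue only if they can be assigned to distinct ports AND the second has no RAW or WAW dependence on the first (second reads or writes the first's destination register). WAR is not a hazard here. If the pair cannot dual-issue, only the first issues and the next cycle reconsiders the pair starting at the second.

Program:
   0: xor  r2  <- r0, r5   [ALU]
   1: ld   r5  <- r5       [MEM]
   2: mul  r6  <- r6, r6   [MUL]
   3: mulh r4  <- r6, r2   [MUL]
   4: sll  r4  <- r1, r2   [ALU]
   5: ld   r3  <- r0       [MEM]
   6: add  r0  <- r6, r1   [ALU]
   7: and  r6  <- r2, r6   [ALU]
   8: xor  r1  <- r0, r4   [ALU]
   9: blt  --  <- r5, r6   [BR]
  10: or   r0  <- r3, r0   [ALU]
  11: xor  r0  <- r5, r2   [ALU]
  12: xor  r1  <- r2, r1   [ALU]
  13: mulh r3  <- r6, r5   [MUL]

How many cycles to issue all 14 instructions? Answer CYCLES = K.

CYCLES = 9

c0: i0,i1 xor;ld  2-wide
c1: i2 mul  no-port MUL/MUL
c2: i3 mulh  WAW r4
c3: i4,i5 sll;ld  2-wide
c4: i6,i7 add;and  2-wide
c5: i8,i9 xor;blt  2-wide
c6: i10 or  WAW r0
c7: i11,i12 xor;xor  2-wide
c8: i13 mulh  tail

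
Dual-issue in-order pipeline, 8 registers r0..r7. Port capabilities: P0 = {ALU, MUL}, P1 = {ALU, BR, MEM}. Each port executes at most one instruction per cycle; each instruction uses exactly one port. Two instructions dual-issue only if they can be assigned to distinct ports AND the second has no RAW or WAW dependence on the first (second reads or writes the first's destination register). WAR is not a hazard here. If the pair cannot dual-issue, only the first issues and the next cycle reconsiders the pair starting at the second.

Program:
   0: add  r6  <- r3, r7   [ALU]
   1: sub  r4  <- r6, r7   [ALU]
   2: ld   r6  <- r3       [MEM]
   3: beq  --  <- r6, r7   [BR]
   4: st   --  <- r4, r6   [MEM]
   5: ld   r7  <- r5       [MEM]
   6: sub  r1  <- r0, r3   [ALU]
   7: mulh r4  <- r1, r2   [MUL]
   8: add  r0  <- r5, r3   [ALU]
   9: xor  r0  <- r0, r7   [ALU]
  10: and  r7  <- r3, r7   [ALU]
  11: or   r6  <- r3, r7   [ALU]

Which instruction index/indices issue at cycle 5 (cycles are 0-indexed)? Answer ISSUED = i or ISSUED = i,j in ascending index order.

0. add.ALU @i0  | RAW r6
1. sub.ALU+ld.MEM @i1&i2  | 2-wide
2. beq.BR @i3  | no-port BR/MEM
3. st.MEM @i4  | no-port MEM/MEM
4. ld.MEM+sub.ALU @i5&i6  | 2-wide
5. mulh.MUL+add.ALU @i7&i8  | 2-wide
6. xor.ALU+and.ALU @i9&i10  | 2-wide
7. or.ALU @i11  | tail

ISSUED = 7,8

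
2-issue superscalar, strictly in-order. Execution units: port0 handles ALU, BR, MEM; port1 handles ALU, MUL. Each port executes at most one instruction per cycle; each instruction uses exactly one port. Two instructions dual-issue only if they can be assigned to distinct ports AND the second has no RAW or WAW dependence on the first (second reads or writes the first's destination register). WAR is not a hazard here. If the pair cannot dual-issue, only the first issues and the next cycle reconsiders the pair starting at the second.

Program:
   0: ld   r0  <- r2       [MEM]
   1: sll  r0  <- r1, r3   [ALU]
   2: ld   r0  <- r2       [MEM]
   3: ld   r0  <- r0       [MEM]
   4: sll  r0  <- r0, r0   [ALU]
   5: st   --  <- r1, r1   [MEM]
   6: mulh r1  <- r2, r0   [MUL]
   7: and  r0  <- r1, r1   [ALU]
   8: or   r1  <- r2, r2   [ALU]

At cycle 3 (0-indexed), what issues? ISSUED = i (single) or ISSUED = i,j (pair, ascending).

ISSUED = 3

[0] i0  ld.MEM  -- WAW r0
[1] i1  sll.ALU  -- WAW r0
[2] i2  ld.MEM  -- no-port MEM/MEM
[3] i3  ld.MEM  -- RAW+WAW r0
[4] i4+i5  sll.ALU;st.MEM  -- pair
[5] i6  mulh.MUL  -- RAW r1
[6] i7+i8  and.ALU;or.ALU  -- pair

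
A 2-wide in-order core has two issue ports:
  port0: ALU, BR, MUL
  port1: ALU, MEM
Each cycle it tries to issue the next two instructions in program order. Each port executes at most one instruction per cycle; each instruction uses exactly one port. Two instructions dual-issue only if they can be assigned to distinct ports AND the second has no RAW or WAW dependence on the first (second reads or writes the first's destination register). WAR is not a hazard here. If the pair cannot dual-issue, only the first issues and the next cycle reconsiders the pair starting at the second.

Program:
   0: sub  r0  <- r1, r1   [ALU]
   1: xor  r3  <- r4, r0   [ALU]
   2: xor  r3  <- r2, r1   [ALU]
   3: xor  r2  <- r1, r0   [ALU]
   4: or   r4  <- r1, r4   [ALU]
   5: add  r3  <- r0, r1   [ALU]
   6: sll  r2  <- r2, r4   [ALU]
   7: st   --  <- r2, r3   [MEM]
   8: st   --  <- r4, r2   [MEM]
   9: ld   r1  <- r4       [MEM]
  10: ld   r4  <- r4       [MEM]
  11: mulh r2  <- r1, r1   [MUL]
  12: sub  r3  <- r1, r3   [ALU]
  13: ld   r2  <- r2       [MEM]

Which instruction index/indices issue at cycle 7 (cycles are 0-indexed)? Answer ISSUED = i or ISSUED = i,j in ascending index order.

ISSUED = 9

  cy0 -> i0 (sub.ALU) RAW r0
  cy1 -> i1 (xor.ALU) WAW r3
  cy2 -> i2,i3 (xor.ALU;xor.ALU) dual
  cy3 -> i4,i5 (or.ALU;add.ALU) dual
  cy4 -> i6 (sll.ALU) RAW r2
  cy5 -> i7 (st.MEM) no-port MEM/MEM
  cy6 -> i8 (st.MEM) no-port MEM/MEM
  cy7 -> i9 (ld.MEM) no-port MEM/MEM
  cy8 -> i10,i11 (ld.MEM;mulh.MUL) dual
  cy9 -> i12,i13 (sub.ALU;ld.MEM) dual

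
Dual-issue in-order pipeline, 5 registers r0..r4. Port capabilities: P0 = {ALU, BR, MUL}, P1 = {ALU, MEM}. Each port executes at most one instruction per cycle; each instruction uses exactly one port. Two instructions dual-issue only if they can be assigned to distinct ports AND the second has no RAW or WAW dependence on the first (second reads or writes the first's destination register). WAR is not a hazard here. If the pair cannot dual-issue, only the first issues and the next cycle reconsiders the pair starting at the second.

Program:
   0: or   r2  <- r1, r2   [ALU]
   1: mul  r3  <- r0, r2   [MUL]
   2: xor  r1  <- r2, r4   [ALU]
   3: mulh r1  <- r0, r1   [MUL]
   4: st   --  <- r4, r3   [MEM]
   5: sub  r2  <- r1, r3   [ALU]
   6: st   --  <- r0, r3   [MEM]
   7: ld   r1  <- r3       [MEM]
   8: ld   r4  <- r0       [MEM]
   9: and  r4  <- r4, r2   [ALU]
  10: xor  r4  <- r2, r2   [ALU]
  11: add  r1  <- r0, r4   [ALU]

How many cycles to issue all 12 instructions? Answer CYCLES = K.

#0 head=0: or i0 RAW r2
#1 head=1: mul/xor i1/i2 dual
#2 head=3: mulh/st i3/i4 dual
#3 head=5: sub/st i5/i6 dual
#4 head=7: ld i7 no-port MEM/MEM
#5 head=8: ld i8 RAW+WAW r4
#6 head=9: and i9 WAW r4
#7 head=10: xor i10 RAW r4
#8 head=11: add i11 tail

CYCLES = 9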